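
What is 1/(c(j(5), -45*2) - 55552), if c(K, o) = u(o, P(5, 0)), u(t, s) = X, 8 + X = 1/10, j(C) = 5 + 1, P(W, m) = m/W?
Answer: -10/555599 ≈ -1.7999e-5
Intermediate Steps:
j(C) = 6
X = -79/10 (X = -8 + 1/10 = -8 + ⅒ = -79/10 ≈ -7.9000)
u(t, s) = -79/10
c(K, o) = -79/10
1/(c(j(5), -45*2) - 55552) = 1/(-79/10 - 55552) = 1/(-555599/10) = -10/555599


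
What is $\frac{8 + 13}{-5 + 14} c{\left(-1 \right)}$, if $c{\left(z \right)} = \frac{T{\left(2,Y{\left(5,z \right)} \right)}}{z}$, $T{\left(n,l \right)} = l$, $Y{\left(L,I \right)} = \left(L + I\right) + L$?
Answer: $-21$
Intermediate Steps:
$Y{\left(L,I \right)} = I + 2 L$ ($Y{\left(L,I \right)} = \left(I + L\right) + L = I + 2 L$)
$c{\left(z \right)} = \frac{10 + z}{z}$ ($c{\left(z \right)} = \frac{z + 2 \cdot 5}{z} = \frac{z + 10}{z} = \frac{10 + z}{z}$)
$\frac{8 + 13}{-5 + 14} c{\left(-1 \right)} = \frac{8 + 13}{-5 + 14} \frac{10 - 1}{-1} = \frac{21}{9} \left(\left(-1\right) 9\right) = 21 \cdot \frac{1}{9} \left(-9\right) = \frac{7}{3} \left(-9\right) = -21$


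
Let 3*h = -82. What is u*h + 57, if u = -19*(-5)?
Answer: -7619/3 ≈ -2539.7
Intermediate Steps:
u = 95
h = -82/3 (h = (⅓)*(-82) = -82/3 ≈ -27.333)
u*h + 57 = 95*(-82/3) + 57 = -7790/3 + 57 = -7619/3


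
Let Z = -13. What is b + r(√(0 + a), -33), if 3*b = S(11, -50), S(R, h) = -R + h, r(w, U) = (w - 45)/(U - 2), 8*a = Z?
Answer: -400/21 - I*√26/140 ≈ -19.048 - 0.036422*I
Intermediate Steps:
a = -13/8 (a = (⅛)*(-13) = -13/8 ≈ -1.6250)
r(w, U) = (-45 + w)/(-2 + U)
S(R, h) = h - R
b = -61/3 (b = (-50 - 1*11)/3 = (-50 - 11)/3 = (⅓)*(-61) = -61/3 ≈ -20.333)
b + r(√(0 + a), -33) = -61/3 + (-45 + √(0 - 13/8))/(-2 - 33) = -61/3 + (-45 + √(-13/8))/(-35) = -61/3 - (-45 + I*√26/4)/35 = -61/3 + (9/7 - I*√26/140) = -400/21 - I*√26/140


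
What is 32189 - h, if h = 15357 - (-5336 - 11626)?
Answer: -130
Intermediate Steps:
h = 32319 (h = 15357 - 1*(-16962) = 15357 + 16962 = 32319)
32189 - h = 32189 - 1*32319 = 32189 - 32319 = -130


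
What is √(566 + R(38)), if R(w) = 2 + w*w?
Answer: 2*√503 ≈ 44.855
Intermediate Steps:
R(w) = 2 + w²
√(566 + R(38)) = √(566 + (2 + 38²)) = √(566 + (2 + 1444)) = √(566 + 1446) = √2012 = 2*√503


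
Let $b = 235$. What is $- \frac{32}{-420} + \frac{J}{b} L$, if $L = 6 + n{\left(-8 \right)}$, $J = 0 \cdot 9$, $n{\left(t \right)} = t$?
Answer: $\frac{8}{105} \approx 0.07619$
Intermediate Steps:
$J = 0$
$L = -2$ ($L = 6 - 8 = -2$)
$- \frac{32}{-420} + \frac{J}{b} L = - \frac{32}{-420} + \frac{0}{235} \left(-2\right) = \left(-32\right) \left(- \frac{1}{420}\right) + 0 \cdot \frac{1}{235} \left(-2\right) = \frac{8}{105} + 0 \left(-2\right) = \frac{8}{105} + 0 = \frac{8}{105}$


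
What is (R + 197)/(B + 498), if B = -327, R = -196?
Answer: 1/171 ≈ 0.0058480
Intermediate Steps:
(R + 197)/(B + 498) = (-196 + 197)/(-327 + 498) = 1/171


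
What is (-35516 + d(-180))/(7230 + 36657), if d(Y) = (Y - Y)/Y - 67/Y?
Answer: -6392813/7899660 ≈ -0.80925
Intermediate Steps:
d(Y) = -67/Y (d(Y) = 0/Y - 67/Y = 0 - 67/Y = -67/Y)
(-35516 + d(-180))/(7230 + 36657) = (-35516 - 67/(-180))/(7230 + 36657) = (-35516 - 67*(-1/180))/43887 = (-35516 + 67/180)*(1/43887) = -6392813/180*1/43887 = -6392813/7899660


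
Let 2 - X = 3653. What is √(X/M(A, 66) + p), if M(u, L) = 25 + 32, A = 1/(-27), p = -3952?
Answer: I*√1449795/19 ≈ 63.372*I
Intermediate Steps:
A = -1/27 ≈ -0.037037
M(u, L) = 57
X = -3651 (X = 2 - 1*3653 = 2 - 3653 = -3651)
√(X/M(A, 66) + p) = √(-3651/57 - 3952) = √(-3651*1/57 - 3952) = √(-1217/19 - 3952) = √(-76305/19) = I*√1449795/19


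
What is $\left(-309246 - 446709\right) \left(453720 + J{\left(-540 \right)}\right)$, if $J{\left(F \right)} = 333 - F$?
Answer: $-343651851315$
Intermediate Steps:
$\left(-309246 - 446709\right) \left(453720 + J{\left(-540 \right)}\right) = \left(-309246 - 446709\right) \left(453720 + \left(333 - -540\right)\right) = - 755955 \left(453720 + \left(333 + 540\right)\right) = - 755955 \left(453720 + 873\right) = \left(-755955\right) 454593 = -343651851315$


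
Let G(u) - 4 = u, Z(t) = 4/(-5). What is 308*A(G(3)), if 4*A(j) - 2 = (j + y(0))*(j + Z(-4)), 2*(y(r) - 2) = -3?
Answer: 7469/2 ≈ 3734.5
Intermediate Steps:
y(r) = ½ (y(r) = 2 + (½)*(-3) = 2 - 3/2 = ½)
Z(t) = -⅘ (Z(t) = 4*(-⅕) = -⅘)
G(u) = 4 + u
A(j) = ½ + (½ + j)*(-⅘ + j)/4 (A(j) = ½ + ((j + ½)*(j - ⅘))/4 = ½ + ((½ + j)*(-⅘ + j))/4 = ½ + (½ + j)*(-⅘ + j)/4)
308*A(G(3)) = 308*(⅖ - 3*(4 + 3)/40 + (4 + 3)²/4) = 308*(⅖ - 3/40*7 + (¼)*7²) = 308*(⅖ - 21/40 + (¼)*49) = 308*(⅖ - 21/40 + 49/4) = 308*(97/8) = 7469/2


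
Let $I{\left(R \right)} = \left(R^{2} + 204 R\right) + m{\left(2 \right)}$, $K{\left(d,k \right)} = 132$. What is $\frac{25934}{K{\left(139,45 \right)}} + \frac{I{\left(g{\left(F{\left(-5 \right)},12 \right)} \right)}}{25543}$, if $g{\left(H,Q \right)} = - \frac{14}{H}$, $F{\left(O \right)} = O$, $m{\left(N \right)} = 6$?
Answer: $\frac{8281367341}{42145950} \approx 196.49$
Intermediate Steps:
$I{\left(R \right)} = 6 + R^{2} + 204 R$ ($I{\left(R \right)} = \left(R^{2} + 204 R\right) + 6 = 6 + R^{2} + 204 R$)
$\frac{25934}{K{\left(139,45 \right)}} + \frac{I{\left(g{\left(F{\left(-5 \right)},12 \right)} \right)}}{25543} = \frac{25934}{132} + \frac{6 + \left(- \frac{14}{-5}\right)^{2} + 204 \left(- \frac{14}{-5}\right)}{25543} = 25934 \cdot \frac{1}{132} + \left(6 + \left(\left(-14\right) \left(- \frac{1}{5}\right)\right)^{2} + 204 \left(\left(-14\right) \left(- \frac{1}{5}\right)\right)\right) \frac{1}{25543} = \frac{12967}{66} + \left(6 + \left(\frac{14}{5}\right)^{2} + 204 \cdot \frac{14}{5}\right) \frac{1}{25543} = \frac{12967}{66} + \left(6 + \frac{196}{25} + \frac{2856}{5}\right) \frac{1}{25543} = \frac{12967}{66} + \frac{14626}{25} \cdot \frac{1}{25543} = \frac{12967}{66} + \frac{14626}{638575} = \frac{8281367341}{42145950}$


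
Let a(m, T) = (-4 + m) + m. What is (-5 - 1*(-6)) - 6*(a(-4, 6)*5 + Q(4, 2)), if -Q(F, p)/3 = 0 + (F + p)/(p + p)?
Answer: 388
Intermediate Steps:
a(m, T) = -4 + 2*m
Q(F, p) = -3*(F + p)/(2*p) (Q(F, p) = -3*(0 + (F + p)/(p + p)) = -3*(0 + (F + p)/((2*p))) = -3*(0 + (F + p)*(1/(2*p))) = -3*(0 + (F + p)/(2*p)) = -3*(F + p)/(2*p))
(-5 - 1*(-6)) - 6*(a(-4, 6)*5 + Q(4, 2)) = (-5 - 1*(-6)) - 6*((-4 + 2*(-4))*5 + (3/2)*(-1*4 - 1*2)/2) = (-5 + 6) - 6*((-4 - 8)*5 + (3/2)*(½)*(-4 - 2)) = 1 - 6*(-12*5 + (3/2)*(½)*(-6)) = 1 - 6*(-60 - 9/2) = 1 - 6*(-129/2) = 1 + 387 = 388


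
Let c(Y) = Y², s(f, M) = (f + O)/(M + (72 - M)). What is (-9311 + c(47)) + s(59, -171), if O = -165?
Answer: -255725/36 ≈ -7103.5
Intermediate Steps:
s(f, M) = -55/24 + f/72 (s(f, M) = (f - 165)/(M + (72 - M)) = (-165 + f)/72 = (-165 + f)*(1/72) = -55/24 + f/72)
(-9311 + c(47)) + s(59, -171) = (-9311 + 47²) + (-55/24 + (1/72)*59) = (-9311 + 2209) + (-55/24 + 59/72) = -7102 - 53/36 = -255725/36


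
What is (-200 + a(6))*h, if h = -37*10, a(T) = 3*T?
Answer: 67340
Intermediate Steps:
h = -370
(-200 + a(6))*h = (-200 + 3*6)*(-370) = (-200 + 18)*(-370) = -182*(-370) = 67340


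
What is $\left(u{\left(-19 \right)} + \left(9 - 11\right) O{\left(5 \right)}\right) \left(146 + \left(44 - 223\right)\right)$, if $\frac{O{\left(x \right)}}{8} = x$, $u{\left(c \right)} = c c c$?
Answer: $228987$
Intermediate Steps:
$u{\left(c \right)} = c^{3}$ ($u{\left(c \right)} = c^{2} c = c^{3}$)
$O{\left(x \right)} = 8 x$
$\left(u{\left(-19 \right)} + \left(9 - 11\right) O{\left(5 \right)}\right) \left(146 + \left(44 - 223\right)\right) = \left(\left(-19\right)^{3} + \left(9 - 11\right) 8 \cdot 5\right) \left(146 + \left(44 - 223\right)\right) = \left(-6859 - 80\right) \left(146 - 179\right) = \left(-6859 - 80\right) \left(-33\right) = \left(-6939\right) \left(-33\right) = 228987$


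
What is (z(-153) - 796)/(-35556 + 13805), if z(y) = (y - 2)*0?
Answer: 796/21751 ≈ 0.036596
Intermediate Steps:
z(y) = 0 (z(y) = (-2 + y)*0 = 0)
(z(-153) - 796)/(-35556 + 13805) = (0 - 796)/(-35556 + 13805) = -796/(-21751) = -796*(-1/21751) = 796/21751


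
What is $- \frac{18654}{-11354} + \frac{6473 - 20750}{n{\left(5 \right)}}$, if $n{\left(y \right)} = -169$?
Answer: $\frac{82626792}{959413} \approx 86.122$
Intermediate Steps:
$- \frac{18654}{-11354} + \frac{6473 - 20750}{n{\left(5 \right)}} = - \frac{18654}{-11354} + \frac{6473 - 20750}{-169} = \left(-18654\right) \left(- \frac{1}{11354}\right) - - \frac{14277}{169} = \frac{9327}{5677} + \frac{14277}{169} = \frac{82626792}{959413}$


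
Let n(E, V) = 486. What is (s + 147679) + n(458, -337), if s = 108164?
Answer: 256329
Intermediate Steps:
(s + 147679) + n(458, -337) = (108164 + 147679) + 486 = 255843 + 486 = 256329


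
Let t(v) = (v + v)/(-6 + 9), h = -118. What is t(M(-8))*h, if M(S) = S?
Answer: 1888/3 ≈ 629.33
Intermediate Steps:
t(v) = 2*v/3 (t(v) = (2*v)/3 = (2*v)*(⅓) = 2*v/3)
t(M(-8))*h = ((⅔)*(-8))*(-118) = -16/3*(-118) = 1888/3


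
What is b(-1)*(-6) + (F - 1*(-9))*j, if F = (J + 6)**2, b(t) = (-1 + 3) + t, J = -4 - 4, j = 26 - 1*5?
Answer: 267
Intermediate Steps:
j = 21 (j = 26 - 5 = 21)
J = -8
b(t) = 2 + t
F = 4 (F = (-8 + 6)**2 = (-2)**2 = 4)
b(-1)*(-6) + (F - 1*(-9))*j = (2 - 1)*(-6) + (4 - 1*(-9))*21 = 1*(-6) + (4 + 9)*21 = -6 + 13*21 = -6 + 273 = 267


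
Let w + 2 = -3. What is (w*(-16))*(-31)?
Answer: -2480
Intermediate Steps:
w = -5 (w = -2 - 3 = -5)
(w*(-16))*(-31) = -5*(-16)*(-31) = 80*(-31) = -2480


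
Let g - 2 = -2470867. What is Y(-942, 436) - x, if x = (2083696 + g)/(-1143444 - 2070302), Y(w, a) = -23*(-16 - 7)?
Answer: 1699684465/3213746 ≈ 528.88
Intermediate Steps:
g = -2470865 (g = 2 - 2470867 = -2470865)
Y(w, a) = 529 (Y(w, a) = -23*(-23) = 529)
x = 387169/3213746 (x = (2083696 - 2470865)/(-1143444 - 2070302) = -387169/(-3213746) = -387169*(-1/3213746) = 387169/3213746 ≈ 0.12047)
Y(-942, 436) - x = 529 - 1*387169/3213746 = 529 - 387169/3213746 = 1699684465/3213746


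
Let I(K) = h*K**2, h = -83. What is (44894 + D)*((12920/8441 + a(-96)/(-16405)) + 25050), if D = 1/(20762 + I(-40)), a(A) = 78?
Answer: 8724247398558873316946/7757208897495 ≈ 1.1247e+9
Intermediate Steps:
I(K) = -83*K**2
D = -1/112038 (D = 1/(20762 - 83*(-40)**2) = 1/(20762 - 83*1600) = 1/(20762 - 132800) = 1/(-112038) = -1/112038 ≈ -8.9255e-6)
(44894 + D)*((12920/8441 + a(-96)/(-16405)) + 25050) = (44894 - 1/112038)*((12920/8441 + 78/(-16405)) + 25050) = 5029833971*((12920*(1/8441) + 78*(-1/16405)) + 25050)/112038 = 5029833971*((12920/8441 - 78/16405) + 25050)/112038 = 5029833971*(211294202/138474605 + 25050)/112038 = (5029833971/112038)*(3469000149452/138474605) = 8724247398558873316946/7757208897495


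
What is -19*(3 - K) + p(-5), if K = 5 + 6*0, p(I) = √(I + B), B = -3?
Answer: 38 + 2*I*√2 ≈ 38.0 + 2.8284*I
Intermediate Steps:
p(I) = √(-3 + I) (p(I) = √(I - 3) = √(-3 + I))
K = 5 (K = 5 + 0 = 5)
-19*(3 - K) + p(-5) = -19*(3 - 1*5) + √(-3 - 5) = -19*(3 - 5) + √(-8) = -19*(-2) + 2*I*√2 = 38 + 2*I*√2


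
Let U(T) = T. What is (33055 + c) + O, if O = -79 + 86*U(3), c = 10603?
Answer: 43837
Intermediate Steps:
O = 179 (O = -79 + 86*3 = -79 + 258 = 179)
(33055 + c) + O = (33055 + 10603) + 179 = 43658 + 179 = 43837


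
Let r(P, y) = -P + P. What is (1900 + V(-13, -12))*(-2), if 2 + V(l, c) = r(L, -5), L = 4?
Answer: -3796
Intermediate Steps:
r(P, y) = 0
V(l, c) = -2 (V(l, c) = -2 + 0 = -2)
(1900 + V(-13, -12))*(-2) = (1900 - 2)*(-2) = 1898*(-2) = -3796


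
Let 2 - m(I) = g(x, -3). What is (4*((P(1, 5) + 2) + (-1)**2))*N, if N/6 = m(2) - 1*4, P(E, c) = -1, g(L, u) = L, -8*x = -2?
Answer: -108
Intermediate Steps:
x = 1/4 (x = -1/8*(-2) = 1/4 ≈ 0.25000)
m(I) = 7/4 (m(I) = 2 - 1*1/4 = 2 - 1/4 = 7/4)
N = -27/2 (N = 6*(7/4 - 1*4) = 6*(7/4 - 4) = 6*(-9/4) = -27/2 ≈ -13.500)
(4*((P(1, 5) + 2) + (-1)**2))*N = (4*((-1 + 2) + (-1)**2))*(-27/2) = (4*(1 + 1))*(-27/2) = (4*2)*(-27/2) = 8*(-27/2) = -108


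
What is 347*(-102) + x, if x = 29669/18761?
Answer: -663997165/18761 ≈ -35392.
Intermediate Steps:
x = 29669/18761 (x = 29669*(1/18761) = 29669/18761 ≈ 1.5814)
347*(-102) + x = 347*(-102) + 29669/18761 = -35394 + 29669/18761 = -663997165/18761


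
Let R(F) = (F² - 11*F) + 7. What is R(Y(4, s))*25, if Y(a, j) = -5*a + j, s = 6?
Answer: 8925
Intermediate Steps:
Y(a, j) = j - 5*a
R(F) = 7 + F² - 11*F
R(Y(4, s))*25 = (7 + (6 - 5*4)² - 11*(6 - 5*4))*25 = (7 + (6 - 20)² - 11*(6 - 20))*25 = (7 + (-14)² - 11*(-14))*25 = (7 + 196 + 154)*25 = 357*25 = 8925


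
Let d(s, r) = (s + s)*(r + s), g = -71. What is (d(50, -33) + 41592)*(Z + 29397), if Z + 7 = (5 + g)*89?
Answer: 1018054672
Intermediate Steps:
d(s, r) = 2*s*(r + s) (d(s, r) = (2*s)*(r + s) = 2*s*(r + s))
Z = -5881 (Z = -7 + (5 - 71)*89 = -7 - 66*89 = -7 - 5874 = -5881)
(d(50, -33) + 41592)*(Z + 29397) = (2*50*(-33 + 50) + 41592)*(-5881 + 29397) = (2*50*17 + 41592)*23516 = (1700 + 41592)*23516 = 43292*23516 = 1018054672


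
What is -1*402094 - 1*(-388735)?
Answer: -13359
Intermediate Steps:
-1*402094 - 1*(-388735) = -402094 + 388735 = -13359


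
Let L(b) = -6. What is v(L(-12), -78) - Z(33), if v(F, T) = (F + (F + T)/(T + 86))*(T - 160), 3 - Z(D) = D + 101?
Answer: 4058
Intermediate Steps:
Z(D) = -98 - D (Z(D) = 3 - (D + 101) = 3 - (101 + D) = 3 + (-101 - D) = -98 - D)
v(F, T) = (-160 + T)*(F + (F + T)/(86 + T)) (v(F, T) = (F + (F + T)/(86 + T))*(-160 + T) = (-160 + T)*(F + (F + T)/(86 + T)))
v(L(-12), -78) - Z(33) = ((-78)**2 - 13920*(-6) - 160*(-78) - 6*(-78)**2 - 73*(-6)*(-78))/(86 - 78) - (-98 - 1*33) = (6084 + 83520 + 12480 - 6*6084 - 34164)/8 - (-98 - 33) = (6084 + 83520 + 12480 - 36504 - 34164)/8 - 1*(-131) = (1/8)*31416 + 131 = 3927 + 131 = 4058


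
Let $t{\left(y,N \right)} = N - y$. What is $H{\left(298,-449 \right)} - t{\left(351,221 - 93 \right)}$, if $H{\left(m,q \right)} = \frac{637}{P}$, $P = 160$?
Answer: $\frac{36317}{160} \approx 226.98$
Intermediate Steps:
$H{\left(m,q \right)} = \frac{637}{160}$
$H{\left(298,-449 \right)} - t{\left(351,221 - 93 \right)} = \frac{637}{160} - \left(\left(221 - 93\right) - 351\right) = \frac{637}{160} - \left(128 - 351\right) = \frac{637}{160} - -223 = \frac{637}{160} + 223 = \frac{36317}{160}$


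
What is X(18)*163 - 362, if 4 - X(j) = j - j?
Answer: 290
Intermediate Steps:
X(j) = 4 (X(j) = 4 - (j - j) = 4 - 1*0 = 4 + 0 = 4)
X(18)*163 - 362 = 4*163 - 362 = 652 - 362 = 290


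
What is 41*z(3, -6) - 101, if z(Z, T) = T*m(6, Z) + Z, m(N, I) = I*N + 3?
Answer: -5144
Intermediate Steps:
m(N, I) = 3 + I*N
z(Z, T) = Z + T*(3 + 6*Z) (z(Z, T) = T*(3 + Z*6) + Z = T*(3 + 6*Z) + Z = Z + T*(3 + 6*Z))
41*z(3, -6) - 101 = 41*(3 + 3*(-6)*(1 + 2*3)) - 101 = 41*(3 + 3*(-6)*(1 + 6)) - 101 = 41*(3 + 3*(-6)*7) - 101 = 41*(3 - 126) - 101 = 41*(-123) - 101 = -5043 - 101 = -5144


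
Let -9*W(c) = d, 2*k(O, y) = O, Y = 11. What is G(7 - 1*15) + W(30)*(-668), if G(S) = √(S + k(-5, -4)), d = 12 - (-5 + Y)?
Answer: 1336/3 + I*√42/2 ≈ 445.33 + 3.2404*I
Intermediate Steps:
k(O, y) = O/2
d = 6 (d = 12 - (-5 + 11) = 12 - 1*6 = 12 - 6 = 6)
G(S) = √(-5/2 + S) (G(S) = √(S + (½)*(-5)) = √(S - 5/2) = √(-5/2 + S))
W(c) = -⅔ (W(c) = -⅑*6 = -⅔)
G(7 - 1*15) + W(30)*(-668) = √(-10 + 4*(7 - 1*15))/2 - ⅔*(-668) = √(-10 + 4*(7 - 15))/2 + 1336/3 = √(-10 + 4*(-8))/2 + 1336/3 = √(-10 - 32)/2 + 1336/3 = √(-42)/2 + 1336/3 = (I*√42)/2 + 1336/3 = I*√42/2 + 1336/3 = 1336/3 + I*√42/2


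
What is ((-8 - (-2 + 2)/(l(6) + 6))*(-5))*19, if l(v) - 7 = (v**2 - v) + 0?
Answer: 760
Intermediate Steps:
l(v) = 7 + v**2 - v (l(v) = 7 + ((v**2 - v) + 0) = 7 + (v**2 - v) = 7 + v**2 - v)
((-8 - (-2 + 2)/(l(6) + 6))*(-5))*19 = ((-8 - (-2 + 2)/((7 + 6**2 - 1*6) + 6))*(-5))*19 = ((-8 - 0/((7 + 36 - 6) + 6))*(-5))*19 = ((-8 - 0/(37 + 6))*(-5))*19 = ((-8 - 0/43)*(-5))*19 = ((-8 - 1*0)*(-5))*19 = ((-8 + 0)*(-5))*19 = -8*(-5)*19 = 40*19 = 760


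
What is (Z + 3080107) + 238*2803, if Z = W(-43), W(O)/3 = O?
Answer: 3747092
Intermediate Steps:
W(O) = 3*O
Z = -129 (Z = 3*(-43) = -129)
(Z + 3080107) + 238*2803 = (-129 + 3080107) + 238*2803 = 3079978 + 667114 = 3747092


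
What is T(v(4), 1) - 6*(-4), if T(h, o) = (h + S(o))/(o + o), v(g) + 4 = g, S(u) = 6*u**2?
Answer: 27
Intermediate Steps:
v(g) = -4 + g
T(h, o) = (h + 6*o**2)/(2*o) (T(h, o) = (h + 6*o**2)/(o + o) = (h + 6*o**2)/((2*o)) = (h + 6*o**2)*(1/(2*o)) = (h + 6*o**2)/(2*o))
T(v(4), 1) - 6*(-4) = (3*1 + (1/2)*(-4 + 4)/1) - 6*(-4) = (3 + (1/2)*0*1) + 24 = (3 + 0) + 24 = 3 + 24 = 27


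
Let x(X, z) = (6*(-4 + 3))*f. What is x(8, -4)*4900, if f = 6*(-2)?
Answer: 352800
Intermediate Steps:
f = -12
x(X, z) = 72 (x(X, z) = (6*(-4 + 3))*(-12) = (6*(-1))*(-12) = -6*(-12) = 72)
x(8, -4)*4900 = 72*4900 = 352800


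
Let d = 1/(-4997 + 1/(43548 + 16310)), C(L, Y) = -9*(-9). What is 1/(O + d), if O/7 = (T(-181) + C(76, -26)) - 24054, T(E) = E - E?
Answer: -299110425/50194019589533 ≈ -5.9591e-6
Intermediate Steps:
C(L, Y) = 81
T(E) = 0
d = -59858/299110425 (d = 1/(-4997 + 1/59858) = 1/(-299110425/59858) = -59858/299110425 ≈ -0.00020012)
O = -167811 (O = 7*((0 + 81) - 24054) = 7*(81 - 24054) = 7*(-23973) = -167811)
1/(O + d) = 1/(-167811 - 59858/299110425) = 1/(-50194019589533/299110425) = -299110425/50194019589533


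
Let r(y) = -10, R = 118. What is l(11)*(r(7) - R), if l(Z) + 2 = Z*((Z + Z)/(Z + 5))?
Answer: -1680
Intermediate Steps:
l(Z) = -2 + 2*Z²/(5 + Z) (l(Z) = -2 + Z*((Z + Z)/(Z + 5)) = -2 + Z*((2*Z)/(5 + Z)) = -2 + Z*(2*Z/(5 + Z)) = -2 + 2*Z²/(5 + Z))
l(11)*(r(7) - R) = (2*(-5 + 11² - 1*11)/(5 + 11))*(-10 - 1*118) = (2*(-5 + 121 - 11)/16)*(-10 - 118) = (2*(1/16)*105)*(-128) = (105/8)*(-128) = -1680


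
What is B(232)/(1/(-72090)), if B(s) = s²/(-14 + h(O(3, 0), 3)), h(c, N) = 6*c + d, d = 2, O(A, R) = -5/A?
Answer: 1940086080/11 ≈ 1.7637e+8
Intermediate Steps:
h(c, N) = 2 + 6*c (h(c, N) = 6*c + 2 = 2 + 6*c)
B(s) = -s²/22 (B(s) = s²/(-14 + (2 + 6*(-5/3))) = s²/(-14 + (2 - 10)) = s²/(-14 - 8) = s²/(-22) = -s²/22)
B(232)/(1/(-72090)) = (-1/22*232²)/(1/(-72090)) = (-1/22*53824)/(-1/72090) = -26912/11*(-72090) = 1940086080/11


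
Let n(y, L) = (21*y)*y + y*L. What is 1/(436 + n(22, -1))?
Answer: 1/10578 ≈ 9.4536e-5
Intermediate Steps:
n(y, L) = 21*y² + L*y
1/(436 + n(22, -1)) = 1/(436 + 22*(-1 + 21*22)) = 1/(436 + 22*(-1 + 462)) = 1/(436 + 22*461) = 1/(436 + 10142) = 1/10578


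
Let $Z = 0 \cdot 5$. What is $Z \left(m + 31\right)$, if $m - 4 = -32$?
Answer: $0$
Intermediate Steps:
$m = -28$ ($m = 4 - 32 = -28$)
$Z = 0$
$Z \left(m + 31\right) = 0 \left(-28 + 31\right) = 0 \cdot 3 = 0$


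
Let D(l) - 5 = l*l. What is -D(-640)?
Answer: -409605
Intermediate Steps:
D(l) = 5 + l² (D(l) = 5 + l*l = 5 + l²)
-D(-640) = -(5 + (-640)²) = -(5 + 409600) = -1*409605 = -409605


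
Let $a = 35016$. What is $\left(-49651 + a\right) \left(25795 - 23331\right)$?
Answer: $-36060640$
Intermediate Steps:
$\left(-49651 + a\right) \left(25795 - 23331\right) = \left(-49651 + 35016\right) \left(25795 - 23331\right) = \left(-14635\right) 2464 = -36060640$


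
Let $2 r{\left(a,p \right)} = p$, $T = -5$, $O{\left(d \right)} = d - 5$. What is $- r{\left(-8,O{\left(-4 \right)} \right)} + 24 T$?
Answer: $- \frac{231}{2} \approx -115.5$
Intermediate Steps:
$O{\left(d \right)} = -5 + d$
$r{\left(a,p \right)} = \frac{p}{2}$
$- r{\left(-8,O{\left(-4 \right)} \right)} + 24 T = - \frac{-5 - 4}{2} + 24 \left(-5\right) = - \frac{-9}{2} - 120 = \left(-1\right) \left(- \frac{9}{2}\right) - 120 = \frac{9}{2} - 120 = - \frac{231}{2}$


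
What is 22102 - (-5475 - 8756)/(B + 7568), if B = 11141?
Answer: 413520549/18709 ≈ 22103.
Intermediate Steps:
22102 - (-5475 - 8756)/(B + 7568) = 22102 - (-5475 - 8756)/(11141 + 7568) = 22102 - (-14231)/18709 = 22102 - 1*(-14231/18709) = 22102 + 14231/18709 = 413520549/18709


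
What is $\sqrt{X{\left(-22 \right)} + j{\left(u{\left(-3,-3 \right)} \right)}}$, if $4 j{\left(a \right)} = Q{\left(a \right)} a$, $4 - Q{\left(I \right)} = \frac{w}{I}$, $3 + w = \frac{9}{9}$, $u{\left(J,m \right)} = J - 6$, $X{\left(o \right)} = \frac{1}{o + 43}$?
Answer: $\frac{i \sqrt{14910}}{42} \approx 2.9073 i$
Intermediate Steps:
$X{\left(o \right)} = \frac{1}{43 + o}$
$u{\left(J,m \right)} = -6 + J$ ($u{\left(J,m \right)} = J - 6 = -6 + J$)
$w = -2$ ($w = -3 + \frac{9}{9} = -3 + 9 \cdot \frac{1}{9} = -3 + 1 = -2$)
$Q{\left(I \right)} = 4 + \frac{2}{I}$ ($Q{\left(I \right)} = 4 - - \frac{2}{I} = 4 + \frac{2}{I}$)
$j{\left(a \right)} = \frac{a \left(4 + \frac{2}{a}\right)}{4}$ ($j{\left(a \right)} = \frac{\left(4 + \frac{2}{a}\right) a}{4} = \frac{a \left(4 + \frac{2}{a}\right)}{4}$)
$\sqrt{X{\left(-22 \right)} + j{\left(u{\left(-3,-3 \right)} \right)}} = \sqrt{\frac{1}{43 - 22} + \left(\frac{1}{2} - 9\right)} = \sqrt{\frac{1}{21} + \left(\frac{1}{2} - 9\right)} = \sqrt{\frac{1}{21} - \frac{17}{2}} = \sqrt{- \frac{355}{42}} = \frac{i \sqrt{14910}}{42}$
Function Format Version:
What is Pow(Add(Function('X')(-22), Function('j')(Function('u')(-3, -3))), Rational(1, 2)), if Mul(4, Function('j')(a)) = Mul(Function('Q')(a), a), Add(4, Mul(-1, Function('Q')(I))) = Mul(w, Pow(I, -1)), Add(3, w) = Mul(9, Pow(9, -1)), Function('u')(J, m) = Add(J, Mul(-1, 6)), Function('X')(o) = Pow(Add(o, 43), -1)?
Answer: Mul(Rational(1, 42), I, Pow(14910, Rational(1, 2))) ≈ Mul(2.9073, I)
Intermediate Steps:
Function('X')(o) = Pow(Add(43, o), -1)
Function('u')(J, m) = Add(-6, J) (Function('u')(J, m) = Add(J, -6) = Add(-6, J))
w = -2 (w = Add(-3, Mul(9, Pow(9, -1))) = Add(-3, Mul(9, Rational(1, 9))) = Add(-3, 1) = -2)
Function('Q')(I) = Add(4, Mul(2, Pow(I, -1))) (Function('Q')(I) = Add(4, Mul(-1, Mul(-2, Pow(I, -1)))) = Add(4, Mul(2, Pow(I, -1))))
Function('j')(a) = Mul(Rational(1, 4), a, Add(4, Mul(2, Pow(a, -1)))) (Function('j')(a) = Mul(Rational(1, 4), Mul(Add(4, Mul(2, Pow(a, -1))), a)) = Mul(Rational(1, 4), Mul(a, Add(4, Mul(2, Pow(a, -1))))) = Mul(Rational(1, 4), a, Add(4, Mul(2, Pow(a, -1)))))
Pow(Add(Function('X')(-22), Function('j')(Function('u')(-3, -3))), Rational(1, 2)) = Pow(Add(Pow(Add(43, -22), -1), Add(Rational(1, 2), Add(-6, -3))), Rational(1, 2)) = Pow(Add(Pow(21, -1), Add(Rational(1, 2), -9)), Rational(1, 2)) = Pow(Add(Rational(1, 21), Rational(-17, 2)), Rational(1, 2)) = Pow(Rational(-355, 42), Rational(1, 2)) = Mul(Rational(1, 42), I, Pow(14910, Rational(1, 2)))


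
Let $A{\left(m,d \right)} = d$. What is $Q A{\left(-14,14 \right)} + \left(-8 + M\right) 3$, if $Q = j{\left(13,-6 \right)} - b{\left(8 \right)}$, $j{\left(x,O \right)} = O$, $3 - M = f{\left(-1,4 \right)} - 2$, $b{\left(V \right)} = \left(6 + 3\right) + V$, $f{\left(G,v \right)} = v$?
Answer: $-343$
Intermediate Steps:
$b{\left(V \right)} = 9 + V$
$M = 1$ ($M = 3 - \left(4 - 2\right) = 3 - 2 = 1$)
$Q = -23$ ($Q = -6 - \left(9 + 8\right) = -6 - 17 = -23$)
$Q A{\left(-14,14 \right)} + \left(-8 + M\right) 3 = \left(-23\right) 14 + \left(-8 + 1\right) 3 = -322 - 21 = -343$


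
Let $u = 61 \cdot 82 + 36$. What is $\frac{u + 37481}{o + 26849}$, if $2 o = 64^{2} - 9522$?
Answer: $\frac{42519}{24136} \approx 1.7616$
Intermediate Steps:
$u = 5038$ ($u = 5002 + 36 = 5038$)
$o = -2713$ ($o = \frac{64^{2} - 9522}{2} = \frac{4096 - 9522}{2} = \frac{1}{2} \left(-5426\right) = -2713$)
$\frac{u + 37481}{o + 26849} = \frac{5038 + 37481}{-2713 + 26849} = \frac{42519}{24136}$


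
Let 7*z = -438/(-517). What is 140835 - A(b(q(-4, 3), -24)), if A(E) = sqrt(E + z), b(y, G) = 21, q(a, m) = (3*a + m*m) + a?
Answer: 140835 - 3*sqrt(30736167)/3619 ≈ 1.4083e+5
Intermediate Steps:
q(a, m) = m**2 + 4*a (q(a, m) = (3*a + m**2) + a = (m**2 + 3*a) + a = m**2 + 4*a)
z = 438/3619 (z = (-438/(-517))/7 = (-438*(-1/517))/7 = (1/7)*(438/517) = 438/3619 ≈ 0.12103)
A(E) = sqrt(438/3619 + E) (A(E) = sqrt(E + 438/3619) = sqrt(438/3619 + E))
140835 - A(b(q(-4, 3), -24)) = 140835 - sqrt(1585122 + 13097161*21)/3619 = 140835 - sqrt(1585122 + 275040381)/3619 = 140835 - sqrt(276625503)/3619 = 140835 - 3*sqrt(30736167)/3619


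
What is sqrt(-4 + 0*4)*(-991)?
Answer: -1982*I ≈ -1982.0*I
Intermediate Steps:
sqrt(-4 + 0*4)*(-991) = sqrt(-4 + 0)*(-991) = sqrt(-4)*(-991) = (2*I)*(-991) = -1982*I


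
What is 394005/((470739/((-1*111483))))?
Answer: -14641619805/156913 ≈ -93310.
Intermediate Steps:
394005/((470739/((-1*111483)))) = 394005/((470739/(-111483))) = 394005/((470739*(-1/111483))) = 394005/(-156913/37161) = 394005*(-37161/156913) = -14641619805/156913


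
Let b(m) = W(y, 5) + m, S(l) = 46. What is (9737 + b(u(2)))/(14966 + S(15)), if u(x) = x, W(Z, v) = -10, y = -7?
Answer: 1081/1668 ≈ 0.64808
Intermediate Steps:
b(m) = -10 + m
(9737 + b(u(2)))/(14966 + S(15)) = (9737 + (-10 + 2))/(14966 + 46) = (9737 - 8)/15012 = 9729*(1/15012) = 1081/1668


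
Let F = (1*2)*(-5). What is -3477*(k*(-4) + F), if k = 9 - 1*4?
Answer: 104310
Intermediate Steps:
k = 5 (k = 9 - 4 = 5)
F = -10 (F = 2*(-5) = -10)
-3477*(k*(-4) + F) = -3477*(5*(-4) - 10) = -3477*(-20 - 10) = -3477*(-30) = 104310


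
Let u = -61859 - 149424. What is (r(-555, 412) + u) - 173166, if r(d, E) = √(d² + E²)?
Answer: -384449 + √477769 ≈ -3.8376e+5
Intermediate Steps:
u = -211283
r(d, E) = √(E² + d²)
(r(-555, 412) + u) - 173166 = (√(412² + (-555)²) - 211283) - 173166 = (√(169744 + 308025) - 211283) - 173166 = (√477769 - 211283) - 173166 = (-211283 + √477769) - 173166 = -384449 + √477769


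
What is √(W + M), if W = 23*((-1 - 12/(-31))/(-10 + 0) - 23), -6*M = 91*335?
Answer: I*√1212681405/465 ≈ 74.889*I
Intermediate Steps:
M = -30485/6 (M = -91*335/6 = -⅙*30485 = -30485/6 ≈ -5080.8)
W = -163553/310 (W = 23*((-1 - 12*(-1/31))/(-10) - 23) = 23*((-1 + 12/31)*(-⅒) - 23) = 23*(-19/31*(-⅒) - 23) = 23*(19/310 - 23) = 23*(-7111/310) = -163553/310 ≈ -527.59)
√(W + M) = √(-163553/310 - 30485/6) = √(-2607917/465) = I*√1212681405/465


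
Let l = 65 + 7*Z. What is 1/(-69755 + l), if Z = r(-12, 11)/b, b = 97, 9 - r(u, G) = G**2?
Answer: -97/6760714 ≈ -1.4348e-5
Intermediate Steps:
r(u, G) = 9 - G**2
Z = -112/97 (Z = (9 - 1*11**2)/97 = (9 - 1*121)*(1/97) = (9 - 121)*(1/97) = -112*1/97 = -112/97 ≈ -1.1546)
l = 5521/97 (l = 65 + 7*(-112/97) = 65 - 784/97 = 5521/97 ≈ 56.918)
1/(-69755 + l) = 1/(-69755 + 5521/97) = 1/(-6760714/97) = -97/6760714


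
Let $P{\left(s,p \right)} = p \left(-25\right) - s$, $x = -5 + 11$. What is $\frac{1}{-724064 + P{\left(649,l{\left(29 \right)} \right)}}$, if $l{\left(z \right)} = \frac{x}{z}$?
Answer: $- \frac{29}{21016827} \approx -1.3798 \cdot 10^{-6}$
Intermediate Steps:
$x = 6$
$l{\left(z \right)} = \frac{6}{z}$
$P{\left(s,p \right)} = - s - 25 p$ ($P{\left(s,p \right)} = - 25 p - s = - s - 25 p$)
$\frac{1}{-724064 + P{\left(649,l{\left(29 \right)} \right)}} = \frac{1}{-724064 - \left(649 + 25 \cdot \frac{6}{29}\right)} = \frac{1}{-724064 - \left(649 + 25 \cdot 6 \cdot \frac{1}{29}\right)} = \frac{1}{-724064 - \frac{18971}{29}} = \frac{1}{- \frac{21016827}{29}} = - \frac{29}{21016827}$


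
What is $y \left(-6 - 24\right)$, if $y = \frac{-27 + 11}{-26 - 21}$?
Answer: $- \frac{480}{47} \approx -10.213$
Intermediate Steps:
$y = \frac{16}{47}$ ($y = - \frac{16}{-47} = \left(-16\right) \left(- \frac{1}{47}\right) = \frac{16}{47} \approx 0.34043$)
$y \left(-6 - 24\right) = \frac{16 \left(-6 - 24\right)}{47} = \frac{16}{47} \left(-30\right) = - \frac{480}{47}$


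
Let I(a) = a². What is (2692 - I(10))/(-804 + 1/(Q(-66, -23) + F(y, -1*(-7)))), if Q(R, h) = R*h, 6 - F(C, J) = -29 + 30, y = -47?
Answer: -3947616/1224491 ≈ -3.2239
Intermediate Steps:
F(C, J) = 5 (F(C, J) = 6 - (-29 + 30) = 6 - 1*1 = 6 - 1 = 5)
(2692 - I(10))/(-804 + 1/(Q(-66, -23) + F(y, -1*(-7)))) = (2692 - 1*10²)/(-804 + 1/(-66*(-23) + 5)) = (2692 - 1*100)/(-804 + 1/(1518 + 5)) = (2692 - 100)/(-804 + 1/1523) = 2592/(-804 + 1/1523) = 2592/(-1224491/1523) = 2592*(-1523/1224491) = -3947616/1224491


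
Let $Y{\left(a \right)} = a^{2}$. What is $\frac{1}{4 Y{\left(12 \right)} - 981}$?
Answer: $- \frac{1}{405} \approx -0.0024691$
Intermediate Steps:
$\frac{1}{4 Y{\left(12 \right)} - 981} = \frac{1}{4 \cdot 12^{2} - 981} = \frac{1}{4 \cdot 144 - 981} = \frac{1}{576 - 981} = \frac{1}{-405} = - \frac{1}{405}$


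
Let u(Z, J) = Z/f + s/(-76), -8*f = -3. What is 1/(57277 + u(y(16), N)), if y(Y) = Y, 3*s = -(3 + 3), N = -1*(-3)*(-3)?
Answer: 114/6534445 ≈ 1.7446e-5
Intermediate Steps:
f = 3/8 (f = -⅛*(-3) = 3/8 ≈ 0.37500)
N = -9 (N = 3*(-3) = -9)
s = -2 (s = (-(3 + 3))/3 = (-1*6)/3 = (⅓)*(-6) = -2)
u(Z, J) = 1/38 + 8*Z/3 (u(Z, J) = Z/(3/8) - 2/(-76) = Z*(8/3) - 2*(-1/76) = 8*Z/3 + 1/38 = 1/38 + 8*Z/3)
1/(57277 + u(y(16), N)) = 1/(57277 + (1/38 + (8/3)*16)) = 1/(57277 + (1/38 + 128/3)) = 1/(57277 + 4867/114) = 1/(6534445/114) = 114/6534445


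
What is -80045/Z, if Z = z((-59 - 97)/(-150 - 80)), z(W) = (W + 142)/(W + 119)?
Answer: -157379905/2344 ≈ -67142.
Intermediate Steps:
z(W) = (142 + W)/(119 + W)
Z = 16408/13763 (Z = (142 + (-59 - 97)/(-150 - 80))/(119 + (-59 - 97)/(-150 - 80)) = (142 - 156/(-230))/(119 - 156/(-230)) = (142 - 156*(-1/230))/(119 - 156*(-1/230)) = (142 + 78/115)/(119 + 78/115) = (16408/115)/(13763/115) = (115/13763)*(16408/115) = 16408/13763 ≈ 1.1922)
-80045/Z = -80045/16408/13763 = -80045*13763/16408 = -157379905/2344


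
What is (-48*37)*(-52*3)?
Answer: 277056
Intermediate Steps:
(-48*37)*(-52*3) = -1776*(-156) = 277056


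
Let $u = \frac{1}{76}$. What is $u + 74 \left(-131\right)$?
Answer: $- \frac{736743}{76} \approx -9694.0$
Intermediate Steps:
$u = \frac{1}{76} \approx 0.013158$
$u + 74 \left(-131\right) = \frac{1}{76} + 74 \left(-131\right) = \frac{1}{76} - 9694 = - \frac{736743}{76}$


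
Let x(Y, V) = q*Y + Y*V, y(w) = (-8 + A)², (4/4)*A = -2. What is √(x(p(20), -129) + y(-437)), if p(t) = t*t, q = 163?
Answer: 10*√137 ≈ 117.05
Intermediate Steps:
A = -2
y(w) = 100 (y(w) = (-8 - 2)² = (-10)² = 100)
p(t) = t²
x(Y, V) = 163*Y + V*Y (x(Y, V) = 163*Y + Y*V = 163*Y + V*Y)
√(x(p(20), -129) + y(-437)) = √(20²*(163 - 129) + 100) = √(400*34 + 100) = √(13600 + 100) = √13700 = 10*√137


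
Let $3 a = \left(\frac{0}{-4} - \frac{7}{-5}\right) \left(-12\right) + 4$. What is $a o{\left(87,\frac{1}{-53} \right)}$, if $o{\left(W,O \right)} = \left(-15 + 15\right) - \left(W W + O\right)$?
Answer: $\frac{25673984}{795} \approx 32294.0$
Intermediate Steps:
$o{\left(W,O \right)} = - O - W^{2}$ ($o{\left(W,O \right)} = 0 - \left(W^{2} + O\right) = 0 - \left(O + W^{2}\right) = - O - W^{2}$)
$a = - \frac{64}{15}$ ($a = \frac{\left(\frac{0}{-4} - \frac{7}{-5}\right) \left(-12\right) + 4}{3} = \frac{\left(0 \left(- \frac{1}{4}\right) - - \frac{7}{5}\right) \left(-12\right) + 4}{3} = \frac{\left(0 + \frac{7}{5}\right) \left(-12\right) + 4}{3} = \frac{\frac{7}{5} \left(-12\right) + 4}{3} = \frac{- \frac{84}{5} + 4}{3} = \frac{1}{3} \left(- \frac{64}{5}\right) = - \frac{64}{15} \approx -4.2667$)
$a o{\left(87,\frac{1}{-53} \right)} = - \frac{64 \left(- \frac{1}{-53} - 87^{2}\right)}{15} = - \frac{64 \left(\left(-1\right) \left(- \frac{1}{53}\right) - 7569\right)}{15} = - \frac{64 \left(\frac{1}{53} - 7569\right)}{15} = \left(- \frac{64}{15}\right) \left(- \frac{401156}{53}\right) = \frac{25673984}{795}$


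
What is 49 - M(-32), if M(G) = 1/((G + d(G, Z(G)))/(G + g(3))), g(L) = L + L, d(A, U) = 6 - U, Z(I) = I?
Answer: 160/3 ≈ 53.333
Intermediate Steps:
g(L) = 2*L
M(G) = 1 + G/6 (M(G) = 1/((G + (6 - G))/(G + 2*3)) = 1/(6/(G + 6)) = 1/(6/(6 + G)) = 1 + G/6)
49 - M(-32) = 49 - (1 + (⅙)*(-32)) = 49 - (1 - 16/3) = 49 - 1*(-13/3) = 49 + 13/3 = 160/3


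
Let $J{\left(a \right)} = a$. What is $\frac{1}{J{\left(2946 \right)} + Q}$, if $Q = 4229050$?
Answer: $\frac{1}{4231996} \approx 2.363 \cdot 10^{-7}$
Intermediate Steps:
$\frac{1}{J{\left(2946 \right)} + Q} = \frac{1}{2946 + 4229050} = \frac{1}{4231996}$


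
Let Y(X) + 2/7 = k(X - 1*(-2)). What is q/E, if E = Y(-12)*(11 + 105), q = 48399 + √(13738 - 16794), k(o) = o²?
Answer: 338793/80968 + 7*I*√191/20242 ≈ 4.1843 + 0.0047793*I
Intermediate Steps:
q = 48399 + 4*I*√191 (q = 48399 + √(-3056) = 48399 + 4*I*√191 ≈ 48399.0 + 55.281*I)
Y(X) = -2/7 + (2 + X)² (Y(X) = -2/7 + (X - 1*(-2))² = -2/7 + (X + 2)² = -2/7 + (2 + X)²)
E = 80968/7 (E = (-2/7 + (2 - 12)²)*(11 + 105) = (-2/7 + (-10)²)*116 = (-2/7 + 100)*116 = (698/7)*116 = 80968/7 ≈ 11567.)
q/E = (48399 + 4*I*√191)/(80968/7) = (48399 + 4*I*√191)*(7/80968) = 338793/80968 + 7*I*√191/20242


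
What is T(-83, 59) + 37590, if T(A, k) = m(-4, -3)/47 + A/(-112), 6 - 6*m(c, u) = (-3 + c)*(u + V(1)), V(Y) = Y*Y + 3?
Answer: 593633711/15792 ≈ 37591.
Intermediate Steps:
V(Y) = 3 + Y² (V(Y) = Y² + 3 = 3 + Y²)
m(c, u) = 1 - (-3 + c)*(4 + u)/6 (m(c, u) = 1 - (-3 + c)*(u + (3 + 1²))/6 = 1 - (-3 + c)*(u + (3 + 1))/6 = 1 - (-3 + c)*(u + 4)/6 = 1 - (-3 + c)*(4 + u)/6)
T(A, k) = 13/282 - A/112 (T(A, k) = (3 + (½)*(-3) - ⅔*(-4) - ⅙*(-4)*(-3))/47 + A/(-112) = (3 - 3/2 + 8/3 - 2)*(1/47) + A*(-1/112) = (13/6)*(1/47) - A/112 = 13/282 - A/112)
T(-83, 59) + 37590 = (13/282 - 1/112*(-83)) + 37590 = (13/282 + 83/112) + 37590 = 12431/15792 + 37590 = 593633711/15792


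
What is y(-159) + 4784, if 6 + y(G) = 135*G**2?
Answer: 3417713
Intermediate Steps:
y(G) = -6 + 135*G**2
y(-159) + 4784 = (-6 + 135*(-159)**2) + 4784 = (-6 + 135*25281) + 4784 = (-6 + 3412935) + 4784 = 3412929 + 4784 = 3417713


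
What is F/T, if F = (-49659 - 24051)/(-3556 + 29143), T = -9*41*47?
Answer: 910/5478461 ≈ 0.00016611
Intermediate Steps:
T = -17343 (T = -369*47 = -17343)
F = -8190/2843 (F = -73710/25587 = -73710*1/25587 = -8190/2843 ≈ -2.8808)
F/T = -8190/2843/(-17343) = -8190/2843*(-1/17343) = 910/5478461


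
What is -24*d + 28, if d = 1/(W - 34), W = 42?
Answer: 25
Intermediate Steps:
d = ⅛ (d = 1/(42 - 34) = 1/8 = ⅛ ≈ 0.12500)
-24*d + 28 = -24*⅛ + 28 = -3 + 28 = 25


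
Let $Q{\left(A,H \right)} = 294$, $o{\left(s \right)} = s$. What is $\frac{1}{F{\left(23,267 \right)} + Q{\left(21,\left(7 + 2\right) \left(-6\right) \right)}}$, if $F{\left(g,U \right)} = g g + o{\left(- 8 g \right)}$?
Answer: $\frac{1}{639} \approx 0.0015649$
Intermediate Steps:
$F{\left(g,U \right)} = g^{2} - 8 g$ ($F{\left(g,U \right)} = g g - 8 g = g^{2} - 8 g$)
$\frac{1}{F{\left(23,267 \right)} + Q{\left(21,\left(7 + 2\right) \left(-6\right) \right)}} = \frac{1}{23 \left(-8 + 23\right) + 294} = \frac{1}{23 \cdot 15 + 294} = \frac{1}{345 + 294} = \frac{1}{639}$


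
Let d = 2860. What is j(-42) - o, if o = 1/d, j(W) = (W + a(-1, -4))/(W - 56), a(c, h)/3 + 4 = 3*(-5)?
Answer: 141521/140140 ≈ 1.0099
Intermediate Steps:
a(c, h) = -57 (a(c, h) = -12 + 3*(3*(-5)) = -12 + 3*(-15) = -12 - 45 = -57)
j(W) = (-57 + W)/(-56 + W) (j(W) = (W - 57)/(W - 56) = (-57 + W)/(-56 + W))
o = 1/2860 ≈ 0.00034965
j(-42) - o = (-57 - 42)/(-56 - 42) - 1*1/2860 = -99/(-98) - 1/2860 = -1/98*(-99) - 1/2860 = 99/98 - 1/2860 = 141521/140140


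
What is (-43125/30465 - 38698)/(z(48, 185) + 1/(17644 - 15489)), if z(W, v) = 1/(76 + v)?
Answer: -14736042209805/1635632 ≈ -9.0094e+6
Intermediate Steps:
(-43125/30465 - 38698)/(z(48, 185) + 1/(17644 - 15489)) = (-43125/30465 - 38698)/(1/(76 + 185) + 1/(17644 - 15489)) = (-43125*1/30465 - 38698)/(1/261 + 1/2155) = (-2875/2031 - 38698)/(1/261 + 1/2155) = -78598513/(2031*2416/562455) = -78598513/2031*562455/2416 = -14736042209805/1635632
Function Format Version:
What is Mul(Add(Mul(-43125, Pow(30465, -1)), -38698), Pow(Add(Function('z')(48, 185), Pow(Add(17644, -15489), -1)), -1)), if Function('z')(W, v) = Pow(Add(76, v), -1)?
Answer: Rational(-14736042209805, 1635632) ≈ -9.0094e+6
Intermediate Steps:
Mul(Add(Mul(-43125, Pow(30465, -1)), -38698), Pow(Add(Function('z')(48, 185), Pow(Add(17644, -15489), -1)), -1)) = Mul(Add(Mul(-43125, Pow(30465, -1)), -38698), Pow(Add(Pow(Add(76, 185), -1), Pow(Add(17644, -15489), -1)), -1)) = Mul(Add(Mul(-43125, Rational(1, 30465)), -38698), Pow(Add(Pow(261, -1), Pow(2155, -1)), -1)) = Mul(Add(Rational(-2875, 2031), -38698), Pow(Add(Rational(1, 261), Rational(1, 2155)), -1)) = Mul(Rational(-78598513, 2031), Pow(Rational(2416, 562455), -1)) = Mul(Rational(-78598513, 2031), Rational(562455, 2416)) = Rational(-14736042209805, 1635632)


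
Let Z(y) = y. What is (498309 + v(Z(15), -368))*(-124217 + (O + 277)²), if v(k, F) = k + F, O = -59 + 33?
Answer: -30482874496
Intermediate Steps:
O = -26
v(k, F) = F + k
(498309 + v(Z(15), -368))*(-124217 + (O + 277)²) = (498309 + (-368 + 15))*(-124217 + (-26 + 277)²) = (498309 - 353)*(-124217 + 251²) = 497956*(-124217 + 63001) = 497956*(-61216) = -30482874496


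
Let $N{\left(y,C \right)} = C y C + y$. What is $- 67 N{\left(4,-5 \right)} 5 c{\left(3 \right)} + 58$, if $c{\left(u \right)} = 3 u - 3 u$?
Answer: $58$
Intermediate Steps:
$c{\left(u \right)} = 0$
$N{\left(y,C \right)} = y + y C^{2}$ ($N{\left(y,C \right)} = y C^{2} + y = y + y C^{2}$)
$- 67 N{\left(4,-5 \right)} 5 c{\left(3 \right)} + 58 = - 67 \cdot 4 \left(1 + \left(-5\right)^{2}\right) 5 \cdot 0 + 58 = - 67 \cdot 4 \left(1 + 25\right) 5 \cdot 0 + 58 = - 67 \cdot 4 \cdot 26 \cdot 5 \cdot 0 + 58 = - 67 \cdot 104 \cdot 5 \cdot 0 + 58 = - 67 \cdot 520 \cdot 0 + 58 = \left(-67\right) 0 + 58 = 0 + 58 = 58$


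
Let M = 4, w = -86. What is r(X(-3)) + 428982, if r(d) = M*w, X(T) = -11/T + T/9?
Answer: 428638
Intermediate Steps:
X(T) = -11/T + T/9 (X(T) = -11/T + T*(⅑) = -11/T + T/9)
r(d) = -344 (r(d) = 4*(-86) = -344)
r(X(-3)) + 428982 = -344 + 428982 = 428638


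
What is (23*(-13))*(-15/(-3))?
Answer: -1495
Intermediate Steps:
(23*(-13))*(-15/(-3)) = -(-4485)*(-1)/3 = -299*5 = -1495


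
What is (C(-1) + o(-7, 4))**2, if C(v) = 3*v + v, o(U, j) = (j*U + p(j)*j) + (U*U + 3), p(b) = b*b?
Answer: 7056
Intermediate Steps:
p(b) = b**2
o(U, j) = 3 + U**2 + j**3 + U*j (o(U, j) = (j*U + j**2*j) + (U*U + 3) = (U*j + j**3) + (U**2 + 3) = (j**3 + U*j) + (3 + U**2) = 3 + U**2 + j**3 + U*j)
C(v) = 4*v
(C(-1) + o(-7, 4))**2 = (4*(-1) + (3 + (-7)**2 + 4**3 - 7*4))**2 = (-4 + (3 + 49 + 64 - 28))**2 = (-4 + 88)**2 = 84**2 = 7056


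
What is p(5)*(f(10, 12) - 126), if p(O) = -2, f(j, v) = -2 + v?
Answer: 232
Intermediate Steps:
p(5)*(f(10, 12) - 126) = -2*((-2 + 12) - 126) = -2*(10 - 126) = -2*(-116) = 232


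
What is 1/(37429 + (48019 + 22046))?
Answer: 1/107494 ≈ 9.3029e-6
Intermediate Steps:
1/(37429 + (48019 + 22046)) = 1/(37429 + 70065) = 1/107494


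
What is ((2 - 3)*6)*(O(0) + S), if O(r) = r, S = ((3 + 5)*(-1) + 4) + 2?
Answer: 12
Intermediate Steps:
S = -2 (S = (8*(-1) + 4) + 2 = (-8 + 4) + 2 = -4 + 2 = -2)
((2 - 3)*6)*(O(0) + S) = ((2 - 3)*6)*(0 - 2) = -1*6*(-2) = -6*(-2) = 12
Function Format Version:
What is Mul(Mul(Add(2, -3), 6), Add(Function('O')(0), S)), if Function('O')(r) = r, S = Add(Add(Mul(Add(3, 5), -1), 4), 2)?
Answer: 12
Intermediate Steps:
S = -2 (S = Add(Add(Mul(8, -1), 4), 2) = Add(Add(-8, 4), 2) = Add(-4, 2) = -2)
Mul(Mul(Add(2, -3), 6), Add(Function('O')(0), S)) = Mul(Mul(Add(2, -3), 6), Add(0, -2)) = Mul(Mul(-1, 6), -2) = Mul(-6, -2) = 12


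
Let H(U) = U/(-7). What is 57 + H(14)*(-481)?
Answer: 1019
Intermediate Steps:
H(U) = -U/7 (H(U) = U*(-⅐) = -U/7)
57 + H(14)*(-481) = 57 - ⅐*14*(-481) = 57 - 2*(-481) = 57 + 962 = 1019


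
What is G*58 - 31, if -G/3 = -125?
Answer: 21719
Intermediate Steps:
G = 375 (G = -3*(-125) = 375)
G*58 - 31 = 375*58 - 31 = 21750 - 31 = 21719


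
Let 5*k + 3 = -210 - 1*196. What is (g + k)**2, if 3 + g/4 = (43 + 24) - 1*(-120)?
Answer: 10699441/25 ≈ 4.2798e+5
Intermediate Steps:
k = -409/5 (k = -3/5 + (-210 - 1*196)/5 = -3/5 + (-210 - 196)/5 = -3/5 + (1/5)*(-406) = -3/5 - 406/5 = -409/5 ≈ -81.800)
g = 736 (g = -12 + 4*((43 + 24) - 1*(-120)) = -12 + 4*(67 + 120) = -12 + 4*187 = -12 + 748 = 736)
(g + k)**2 = (736 - 409/5)**2 = (3271/5)**2 = 10699441/25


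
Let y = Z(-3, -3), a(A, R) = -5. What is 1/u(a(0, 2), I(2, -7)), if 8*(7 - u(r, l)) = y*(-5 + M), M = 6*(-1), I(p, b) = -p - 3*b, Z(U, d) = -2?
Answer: 4/17 ≈ 0.23529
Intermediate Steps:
M = -6
y = -2
u(r, l) = 17/4 (u(r, l) = 7 - (-1)*(-5 - 6)/4 = 7 - (-1)*(-11)/4 = 7 - ⅛*22 = 7 - 11/4 = 17/4)
1/u(a(0, 2), I(2, -7)) = 1/(17/4) = 4/17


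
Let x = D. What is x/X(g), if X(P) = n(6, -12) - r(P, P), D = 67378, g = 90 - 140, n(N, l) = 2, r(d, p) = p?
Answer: 33689/26 ≈ 1295.7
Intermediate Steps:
g = -50
x = 67378
X(P) = 2 - P
x/X(g) = 67378/(2 - 1*(-50)) = 67378/(2 + 50) = 67378/52 = 67378*(1/52) = 33689/26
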